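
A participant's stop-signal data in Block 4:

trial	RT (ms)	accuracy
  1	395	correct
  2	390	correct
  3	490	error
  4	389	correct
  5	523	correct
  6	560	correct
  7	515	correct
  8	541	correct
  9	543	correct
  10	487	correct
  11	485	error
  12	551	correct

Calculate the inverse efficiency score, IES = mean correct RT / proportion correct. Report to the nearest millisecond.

587 ms

Correct trials (n=10): 395, 390, 389, 523, 560, 515, 541, 543, 487, 551
Mean correct RT = 4894/10 = 489.4000 ms
Proportion correct = 10/12
IES = 489.4000 / (10/12) = 587.280 ms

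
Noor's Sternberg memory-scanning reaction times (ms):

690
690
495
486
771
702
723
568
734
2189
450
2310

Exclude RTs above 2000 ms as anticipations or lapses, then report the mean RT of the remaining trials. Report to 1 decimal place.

Excluded: 2189, 2310
Retained (n=10): Σ = 6309
Mean = 6309/10 = 630.9000

630.9 ms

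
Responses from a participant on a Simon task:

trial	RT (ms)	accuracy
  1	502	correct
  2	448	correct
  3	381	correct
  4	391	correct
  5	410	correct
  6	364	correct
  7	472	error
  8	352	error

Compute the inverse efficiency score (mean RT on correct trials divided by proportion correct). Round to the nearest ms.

555 ms

Correct trials (n=6): 502, 448, 381, 391, 410, 364
Mean correct RT = 2496/6 = 416.0000 ms
Proportion correct = 6/8
IES = 416.0000 / (6/8) = 554.667 ms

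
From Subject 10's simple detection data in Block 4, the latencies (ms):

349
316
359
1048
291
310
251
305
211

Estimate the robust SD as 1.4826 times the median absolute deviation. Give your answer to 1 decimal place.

57.8 ms

Sorted: 211, 251, 291, 305, 310, 316, 349, 359, 1048 → median = 310
|x − 310| sorted: 0, 5, 6, 19, 39, 49, 59, 99, 738 → MAD = 39
Robust SD ≈ 1.4826 × 39 = 57.821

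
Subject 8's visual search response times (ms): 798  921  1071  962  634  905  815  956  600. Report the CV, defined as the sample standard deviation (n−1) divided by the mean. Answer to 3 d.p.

n = 9, Σ = 7662, M = 851.3333
Σ(x−M)² = 193756.000; s = √(193756.000/8) = 155.6262
CV = 155.6262 / 851.3333 = 0.18280

0.183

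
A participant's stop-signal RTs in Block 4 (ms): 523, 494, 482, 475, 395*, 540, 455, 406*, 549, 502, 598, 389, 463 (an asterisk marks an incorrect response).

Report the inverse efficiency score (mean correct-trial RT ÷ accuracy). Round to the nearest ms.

Correct trials (n=11): 523, 494, 482, 475, 540, 455, 549, 502, 598, 389, 463
Mean correct RT = 5470/11 = 497.2727 ms
Proportion correct = 11/13
IES = 497.2727 / (11/13) = 587.686 ms

588 ms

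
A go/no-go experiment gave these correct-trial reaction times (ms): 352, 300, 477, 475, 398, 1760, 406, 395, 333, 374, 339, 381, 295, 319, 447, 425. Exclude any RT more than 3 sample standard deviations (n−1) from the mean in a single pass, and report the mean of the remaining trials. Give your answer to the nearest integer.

n = 16, ΣRT = 7476, M = 467.250
Σ(x−M)² = 1830829.00; s = √(1830829.00/15) = 349.364
Cutoffs: 467.250 ± 3·349.364 → [-580.8, 1515.3]
Outside: 1760 → excluded.
Retained (n=15): Σ = 5716, mean = 5716/15 = 381.067

381 ms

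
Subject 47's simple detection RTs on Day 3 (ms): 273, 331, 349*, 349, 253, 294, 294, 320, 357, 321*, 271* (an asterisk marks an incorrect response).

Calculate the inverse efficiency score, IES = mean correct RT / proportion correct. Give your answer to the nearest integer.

Correct trials (n=8): 273, 331, 349, 253, 294, 294, 320, 357
Mean correct RT = 2471/8 = 308.8750 ms
Proportion correct = 8/11
IES = 308.8750 / (8/11) = 424.703 ms

425 ms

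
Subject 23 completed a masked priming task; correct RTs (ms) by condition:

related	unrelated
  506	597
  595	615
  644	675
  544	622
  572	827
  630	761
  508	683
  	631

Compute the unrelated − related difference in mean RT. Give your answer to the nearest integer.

105 ms

M(related) = 3999/7 = 571.286
M(unrelated) = 5411/8 = 676.375
Difference = 676.375 − 571.286 = 105.089 ms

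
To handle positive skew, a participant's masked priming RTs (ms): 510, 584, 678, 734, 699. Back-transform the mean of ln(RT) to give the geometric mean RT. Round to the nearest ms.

ln(RT): 6.2344, 6.3699, 6.5191, 6.5985, 6.5497
Mean ln(RT) = 32.2716/5 = 6.45432
Geometric mean = exp(6.45432) = 635.44 ms

635 ms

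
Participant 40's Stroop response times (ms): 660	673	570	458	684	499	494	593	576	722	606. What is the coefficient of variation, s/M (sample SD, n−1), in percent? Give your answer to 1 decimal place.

n = 11, Σ = 6535, M = 594.0909
Σ(x−M)² = 73646.909; s = √(73646.909/10) = 85.8178
CV = 85.8178 / 594.0909 = 0.14445 = 14.445%

14.4%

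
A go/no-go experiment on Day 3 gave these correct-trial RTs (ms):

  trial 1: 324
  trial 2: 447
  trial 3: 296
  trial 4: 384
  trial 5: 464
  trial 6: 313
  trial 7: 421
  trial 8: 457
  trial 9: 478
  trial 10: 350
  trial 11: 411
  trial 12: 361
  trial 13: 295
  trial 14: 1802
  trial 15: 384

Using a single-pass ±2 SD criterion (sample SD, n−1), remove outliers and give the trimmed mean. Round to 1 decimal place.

n = 15, ΣRT = 7187, M = 479.133
Σ(x−M)² = 1927591.73; s = √(1927591.73/14) = 371.059
Cutoffs: 479.133 ± 2·371.059 → [-263.0, 1221.3]
Outside: 1802 → excluded.
Retained (n=14): Σ = 5385, mean = 5385/14 = 384.643

384.6 ms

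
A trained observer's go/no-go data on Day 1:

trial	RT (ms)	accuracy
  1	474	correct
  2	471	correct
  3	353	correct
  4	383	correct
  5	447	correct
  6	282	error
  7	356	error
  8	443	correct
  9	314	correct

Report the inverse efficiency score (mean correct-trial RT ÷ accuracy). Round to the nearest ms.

Correct trials (n=7): 474, 471, 353, 383, 447, 443, 314
Mean correct RT = 2885/7 = 412.1429 ms
Proportion correct = 7/9
IES = 412.1429 / (7/9) = 529.898 ms

530 ms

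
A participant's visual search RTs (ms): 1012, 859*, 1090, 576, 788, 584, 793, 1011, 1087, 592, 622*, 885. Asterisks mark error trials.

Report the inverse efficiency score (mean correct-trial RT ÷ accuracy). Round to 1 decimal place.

Correct trials (n=10): 1012, 1090, 576, 788, 584, 793, 1011, 1087, 592, 885
Mean correct RT = 8418/10 = 841.8000 ms
Proportion correct = 10/12
IES = 841.8000 / (10/12) = 1010.160 ms

1010.2 ms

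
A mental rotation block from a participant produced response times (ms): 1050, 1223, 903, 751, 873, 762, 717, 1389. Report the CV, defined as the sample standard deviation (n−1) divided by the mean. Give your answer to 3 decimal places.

n = 8, Σ = 7668, M = 958.5000
Σ(x−M)² = 414044.000; s = √(414044.000/7) = 243.2060
CV = 243.2060 / 958.5000 = 0.25374

0.254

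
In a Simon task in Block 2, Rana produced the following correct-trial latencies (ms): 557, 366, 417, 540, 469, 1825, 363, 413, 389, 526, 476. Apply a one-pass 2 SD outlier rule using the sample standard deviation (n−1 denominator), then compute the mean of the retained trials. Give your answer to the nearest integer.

n = 11, ΣRT = 6341, M = 576.455
Σ(x−M)² = 1761892.73; s = √(1761892.73/10) = 419.749
Cutoffs: 576.455 ± 2·419.749 → [-263.0, 1416.0]
Outside: 1825 → excluded.
Retained (n=10): Σ = 4516, mean = 4516/10 = 451.600

452 ms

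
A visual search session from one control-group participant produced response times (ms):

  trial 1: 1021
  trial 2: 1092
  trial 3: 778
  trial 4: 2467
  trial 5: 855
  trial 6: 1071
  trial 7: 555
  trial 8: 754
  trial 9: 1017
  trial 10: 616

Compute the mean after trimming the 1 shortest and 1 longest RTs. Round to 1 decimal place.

Sorted: 555, 616, 754, 778, 855, 1017, 1021, 1071, 1092, 2467
Drop lowest 1 (555) and highest 1 (2467)
Remaining (n=8): Σ = 7204, mean = 7204/8 = 900.500

900.5 ms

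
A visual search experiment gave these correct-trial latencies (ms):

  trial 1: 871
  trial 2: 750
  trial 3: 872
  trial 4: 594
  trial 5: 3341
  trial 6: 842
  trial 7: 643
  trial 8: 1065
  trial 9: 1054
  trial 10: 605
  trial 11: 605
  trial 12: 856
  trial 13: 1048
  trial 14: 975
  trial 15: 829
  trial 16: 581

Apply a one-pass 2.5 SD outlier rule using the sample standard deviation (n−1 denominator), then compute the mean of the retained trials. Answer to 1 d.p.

812.7 ms

n = 16, ΣRT = 15531, M = 970.688
Σ(x−M)² = 6426965.44; s = √(6426965.44/15) = 654.572
Cutoffs: 970.688 ± 2.5·654.572 → [-665.7, 2607.1]
Outside: 3341 → excluded.
Retained (n=15): Σ = 12190, mean = 12190/15 = 812.667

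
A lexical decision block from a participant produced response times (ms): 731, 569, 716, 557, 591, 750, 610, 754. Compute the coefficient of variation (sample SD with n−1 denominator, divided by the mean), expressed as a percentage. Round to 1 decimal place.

13.0%

n = 8, Σ = 5278, M = 659.7500
Σ(x−M)² = 51263.500; s = √(51263.500/7) = 85.5766
CV = 85.5766 / 659.7500 = 0.12971 = 12.971%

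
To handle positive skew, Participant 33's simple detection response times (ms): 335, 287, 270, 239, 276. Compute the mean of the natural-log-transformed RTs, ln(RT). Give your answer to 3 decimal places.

5.634

ln(RT): 5.8141, 5.6595, 5.5984, 5.4765, 5.6204
Σ ln(RT) = 28.1689
Mean = 28.1689/5 = 5.63378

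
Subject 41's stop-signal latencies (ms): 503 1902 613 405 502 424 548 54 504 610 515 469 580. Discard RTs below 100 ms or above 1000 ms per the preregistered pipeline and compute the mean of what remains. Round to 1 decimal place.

Excluded: 54, 1902
Retained (n=11): Σ = 5673
Mean = 5673/11 = 515.7273

515.7 ms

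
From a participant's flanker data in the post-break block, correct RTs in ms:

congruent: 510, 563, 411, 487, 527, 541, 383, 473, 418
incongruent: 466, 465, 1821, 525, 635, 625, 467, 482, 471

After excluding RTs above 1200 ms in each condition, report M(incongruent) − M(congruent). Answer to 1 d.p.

37.8 ms

incongruent: exclude 1821
M(congruent) = 4313/9 = 479.222
M(incongruent) = 4136/8 = 517.000
Difference = 517.000 − 479.222 = 37.778 ms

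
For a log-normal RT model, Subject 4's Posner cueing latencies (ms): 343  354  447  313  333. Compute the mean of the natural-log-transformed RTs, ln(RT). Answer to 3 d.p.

ln(RT): 5.8377, 5.8693, 6.1026, 5.7462, 5.8081
Σ ln(RT) = 29.3639
Mean = 29.3639/5 = 5.87279

5.873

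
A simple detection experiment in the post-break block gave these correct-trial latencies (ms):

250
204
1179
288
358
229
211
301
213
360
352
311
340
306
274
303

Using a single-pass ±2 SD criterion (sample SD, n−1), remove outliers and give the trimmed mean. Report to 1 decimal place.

n = 16, ΣRT = 5479, M = 342.438
Σ(x−M)² = 788327.94; s = √(788327.94/15) = 229.249
Cutoffs: 342.438 ± 2·229.249 → [-116.1, 800.9]
Outside: 1179 → excluded.
Retained (n=15): Σ = 4300, mean = 4300/15 = 286.667

286.7 ms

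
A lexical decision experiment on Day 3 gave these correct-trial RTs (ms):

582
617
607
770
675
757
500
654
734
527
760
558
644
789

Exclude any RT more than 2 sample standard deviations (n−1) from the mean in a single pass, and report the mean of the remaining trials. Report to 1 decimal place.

n = 14, ΣRT = 9174, M = 655.286
Σ(x−M)² = 118266.86; s = √(118266.86/13) = 95.381
Cutoffs: 655.286 ± 2·95.381 → [464.5, 846.0]
No RTs fall outside the cutoffs; all 14 retained. Mean = 9174/14 = 655.286

655.3 ms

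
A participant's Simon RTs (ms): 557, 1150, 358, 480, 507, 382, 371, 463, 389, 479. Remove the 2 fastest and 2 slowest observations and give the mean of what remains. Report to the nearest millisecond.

450 ms

Sorted: 358, 371, 382, 389, 463, 479, 480, 507, 557, 1150
Drop lowest 2 (358, 371) and highest 2 (557, 1150)
Remaining (n=6): Σ = 2700, mean = 2700/6 = 450.000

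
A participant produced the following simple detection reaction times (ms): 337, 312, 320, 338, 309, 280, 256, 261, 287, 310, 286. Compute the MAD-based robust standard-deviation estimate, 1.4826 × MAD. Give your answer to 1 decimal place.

34.1 ms

Sorted: 256, 261, 280, 286, 287, 309, 310, 312, 320, 337, 338 → median = 309
|x − 309| sorted: 0, 1, 3, 11, 22, 23, 28, 29, 29, 48, 53 → MAD = 23
Robust SD ≈ 1.4826 × 23 = 34.100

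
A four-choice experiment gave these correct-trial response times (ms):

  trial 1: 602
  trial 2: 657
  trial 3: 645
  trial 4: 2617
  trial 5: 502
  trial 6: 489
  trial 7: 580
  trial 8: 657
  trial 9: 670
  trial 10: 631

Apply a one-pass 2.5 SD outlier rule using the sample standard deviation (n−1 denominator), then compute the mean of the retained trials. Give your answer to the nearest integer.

604 ms

n = 10, ΣRT = 8050, M = 805.000
Σ(x−M)² = 3684752.00; s = √(3684752.00/9) = 639.857
Cutoffs: 805.000 ± 2.5·639.857 → [-794.6, 2404.6]
Outside: 2617 → excluded.
Retained (n=9): Σ = 5433, mean = 5433/9 = 603.667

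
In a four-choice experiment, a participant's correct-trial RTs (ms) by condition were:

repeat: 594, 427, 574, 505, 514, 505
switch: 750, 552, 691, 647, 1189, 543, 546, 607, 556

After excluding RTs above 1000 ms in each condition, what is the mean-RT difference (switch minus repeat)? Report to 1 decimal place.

switch: exclude 1189
M(repeat) = 3119/6 = 519.833
M(switch) = 4892/8 = 611.500
Difference = 611.500 − 519.833 = 91.667 ms

91.7 ms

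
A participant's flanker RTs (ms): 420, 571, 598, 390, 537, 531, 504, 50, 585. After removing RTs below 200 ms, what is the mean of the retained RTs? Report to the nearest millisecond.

Excluded: 50
Retained (n=8): Σ = 4136
Mean = 4136/8 = 517.0000

517 ms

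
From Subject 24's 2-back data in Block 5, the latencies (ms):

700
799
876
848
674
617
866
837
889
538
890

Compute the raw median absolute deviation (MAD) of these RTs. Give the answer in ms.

Sorted: 538, 617, 674, 700, 799, 837, 848, 866, 876, 889, 890 → median = 837
|x − 837|: 137, 38, 39, 11, 163, 220, 29, 0, 52, 299, 53
Sorted deviations: 0, 11, 29, 38, 39, 52, 53, 137, 163, 220, 299 → MAD = 52

52 ms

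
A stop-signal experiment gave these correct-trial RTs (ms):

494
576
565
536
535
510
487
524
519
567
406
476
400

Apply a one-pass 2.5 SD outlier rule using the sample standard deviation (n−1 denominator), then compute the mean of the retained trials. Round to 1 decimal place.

n = 13, ΣRT = 6595, M = 507.308
Σ(x−M)² = 36970.77; s = √(36970.77/12) = 55.506
Cutoffs: 507.308 ± 2.5·55.506 → [368.5, 646.1]
No RTs fall outside the cutoffs; all 13 retained. Mean = 6595/13 = 507.308

507.3 ms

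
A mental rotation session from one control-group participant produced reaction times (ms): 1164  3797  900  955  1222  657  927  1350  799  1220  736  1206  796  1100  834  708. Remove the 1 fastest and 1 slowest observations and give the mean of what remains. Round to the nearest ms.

Sorted: 657, 708, 736, 796, 799, 834, 900, 927, 955, 1100, 1164, 1206, 1220, 1222, 1350, 3797
Drop lowest 1 (657) and highest 1 (3797)
Remaining (n=14): Σ = 13917, mean = 13917/14 = 994.071

994 ms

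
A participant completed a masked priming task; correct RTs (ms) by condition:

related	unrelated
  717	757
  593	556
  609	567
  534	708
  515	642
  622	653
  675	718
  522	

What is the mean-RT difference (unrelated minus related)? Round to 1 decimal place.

58.9 ms

M(related) = 4787/8 = 598.375
M(unrelated) = 4601/7 = 657.286
Difference = 657.286 − 598.375 = 58.911 ms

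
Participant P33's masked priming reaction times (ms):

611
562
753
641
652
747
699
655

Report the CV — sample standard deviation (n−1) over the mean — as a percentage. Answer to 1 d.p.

n = 8, Σ = 5320, M = 665.0000
Σ(x−M)² = 29994.000; s = √(29994.000/7) = 65.4588
CV = 65.4588 / 665.0000 = 0.09843 = 9.843%

9.8%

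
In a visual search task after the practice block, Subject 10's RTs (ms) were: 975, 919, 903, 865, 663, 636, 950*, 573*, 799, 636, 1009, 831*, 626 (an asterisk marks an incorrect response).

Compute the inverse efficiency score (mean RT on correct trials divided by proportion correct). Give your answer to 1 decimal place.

1044.0 ms

Correct trials (n=10): 975, 919, 903, 865, 663, 636, 799, 636, 1009, 626
Mean correct RT = 8031/10 = 803.1000 ms
Proportion correct = 10/13
IES = 803.1000 / (10/13) = 1044.030 ms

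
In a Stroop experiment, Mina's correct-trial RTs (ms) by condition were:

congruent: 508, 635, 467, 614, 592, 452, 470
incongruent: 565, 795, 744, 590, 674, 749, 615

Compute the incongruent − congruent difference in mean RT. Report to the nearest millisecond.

M(congruent) = 3738/7 = 534.000
M(incongruent) = 4732/7 = 676.000
Difference = 676.000 − 534.000 = 142.000 ms

142 ms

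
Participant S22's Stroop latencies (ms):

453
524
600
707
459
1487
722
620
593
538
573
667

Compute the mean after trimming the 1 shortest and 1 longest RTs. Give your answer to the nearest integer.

Sorted: 453, 459, 524, 538, 573, 593, 600, 620, 667, 707, 722, 1487
Drop lowest 1 (453) and highest 1 (1487)
Remaining (n=10): Σ = 6003, mean = 6003/10 = 600.300

600 ms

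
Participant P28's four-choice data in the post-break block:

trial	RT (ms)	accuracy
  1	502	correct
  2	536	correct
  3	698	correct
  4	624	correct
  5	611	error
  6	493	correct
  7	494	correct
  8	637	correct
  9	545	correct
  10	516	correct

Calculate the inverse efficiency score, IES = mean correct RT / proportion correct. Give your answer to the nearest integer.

623 ms

Correct trials (n=9): 502, 536, 698, 624, 493, 494, 637, 545, 516
Mean correct RT = 5045/9 = 560.5556 ms
Proportion correct = 9/10
IES = 560.5556 / (9/10) = 622.840 ms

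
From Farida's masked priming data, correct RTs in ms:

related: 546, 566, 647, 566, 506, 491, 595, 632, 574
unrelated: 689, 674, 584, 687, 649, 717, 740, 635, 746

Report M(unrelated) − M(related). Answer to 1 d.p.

M(related) = 5123/9 = 569.222
M(unrelated) = 6121/9 = 680.111
Difference = 680.111 − 569.222 = 110.889 ms

110.9 ms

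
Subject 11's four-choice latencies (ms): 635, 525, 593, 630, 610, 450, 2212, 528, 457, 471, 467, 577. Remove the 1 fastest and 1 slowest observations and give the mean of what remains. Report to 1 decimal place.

549.3 ms

Sorted: 450, 457, 467, 471, 525, 528, 577, 593, 610, 630, 635, 2212
Drop lowest 1 (450) and highest 1 (2212)
Remaining (n=10): Σ = 5493, mean = 5493/10 = 549.300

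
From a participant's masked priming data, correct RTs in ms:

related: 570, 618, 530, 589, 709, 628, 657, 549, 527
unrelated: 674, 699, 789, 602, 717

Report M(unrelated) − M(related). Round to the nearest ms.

M(related) = 5377/9 = 597.444
M(unrelated) = 3481/5 = 696.200
Difference = 696.200 − 597.444 = 98.756 ms

99 ms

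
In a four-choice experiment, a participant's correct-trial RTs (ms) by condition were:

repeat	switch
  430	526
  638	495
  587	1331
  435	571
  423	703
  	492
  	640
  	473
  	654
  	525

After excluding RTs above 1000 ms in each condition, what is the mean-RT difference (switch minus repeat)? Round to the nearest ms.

62 ms

switch: exclude 1331
M(repeat) = 2513/5 = 502.600
M(switch) = 5079/9 = 564.333
Difference = 564.333 − 502.600 = 61.733 ms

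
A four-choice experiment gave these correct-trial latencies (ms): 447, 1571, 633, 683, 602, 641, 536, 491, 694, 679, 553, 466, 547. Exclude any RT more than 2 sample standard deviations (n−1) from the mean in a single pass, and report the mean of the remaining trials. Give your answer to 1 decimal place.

581.0 ms

n = 13, ΣRT = 8543, M = 657.154
Σ(x−M)² = 987475.69; s = √(987475.69/12) = 286.862
Cutoffs: 657.154 ± 2·286.862 → [83.4, 1230.9]
Outside: 1571 → excluded.
Retained (n=12): Σ = 6972, mean = 6972/12 = 581.000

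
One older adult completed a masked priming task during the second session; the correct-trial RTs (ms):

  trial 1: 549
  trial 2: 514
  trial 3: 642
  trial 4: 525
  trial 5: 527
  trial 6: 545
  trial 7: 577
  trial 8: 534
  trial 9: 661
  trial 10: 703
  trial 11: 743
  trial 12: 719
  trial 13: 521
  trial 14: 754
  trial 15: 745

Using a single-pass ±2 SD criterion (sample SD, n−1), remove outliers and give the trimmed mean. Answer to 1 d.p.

n = 15, ΣRT = 9259, M = 617.267
Σ(x−M)² = 126074.93; s = √(126074.93/14) = 94.897
Cutoffs: 617.267 ± 2·94.897 → [427.5, 807.1]
No RTs fall outside the cutoffs; all 15 retained. Mean = 9259/15 = 617.267

617.3 ms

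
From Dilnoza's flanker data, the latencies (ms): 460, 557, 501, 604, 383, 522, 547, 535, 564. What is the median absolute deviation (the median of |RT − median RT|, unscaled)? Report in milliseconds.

Sorted: 383, 460, 501, 522, 535, 547, 557, 564, 604 → median = 535
|x − 535|: 75, 22, 34, 69, 152, 13, 12, 0, 29
Sorted deviations: 0, 12, 13, 22, 29, 34, 69, 75, 152 → MAD = 29

29 ms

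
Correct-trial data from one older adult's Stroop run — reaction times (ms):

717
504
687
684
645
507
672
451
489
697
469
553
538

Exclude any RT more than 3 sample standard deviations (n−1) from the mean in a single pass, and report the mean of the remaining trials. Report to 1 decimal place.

n = 13, ΣRT = 7613, M = 585.615
Σ(x−M)² = 117843.08; s = √(117843.08/12) = 99.097
Cutoffs: 585.615 ± 3·99.097 → [288.3, 882.9]
No RTs fall outside the cutoffs; all 13 retained. Mean = 7613/13 = 585.615

585.6 ms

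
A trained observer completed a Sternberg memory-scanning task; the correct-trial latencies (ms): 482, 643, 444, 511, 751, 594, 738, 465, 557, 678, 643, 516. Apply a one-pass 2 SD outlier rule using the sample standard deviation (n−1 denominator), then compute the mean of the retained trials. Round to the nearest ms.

585 ms

n = 12, ΣRT = 7022, M = 585.167
Σ(x−M)² = 122333.67; s = √(122333.67/11) = 105.457
Cutoffs: 585.167 ± 2·105.457 → [374.3, 796.1]
No RTs fall outside the cutoffs; all 12 retained. Mean = 7022/12 = 585.167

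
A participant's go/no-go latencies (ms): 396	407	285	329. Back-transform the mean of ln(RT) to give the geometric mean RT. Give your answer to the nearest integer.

ln(RT): 5.9814, 6.0088, 5.6525, 5.7961
Mean ln(RT) = 23.4388/4 = 5.85969
Geometric mean = exp(5.85969) = 350.62 ms

351 ms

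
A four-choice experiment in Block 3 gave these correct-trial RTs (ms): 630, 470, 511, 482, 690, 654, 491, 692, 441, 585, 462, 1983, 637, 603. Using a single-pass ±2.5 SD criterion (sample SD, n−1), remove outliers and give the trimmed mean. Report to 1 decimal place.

n = 14, ΣRT = 9331, M = 666.500
Σ(x−M)² = 1967711.50; s = √(1967711.50/13) = 389.053
Cutoffs: 666.500 ± 2.5·389.053 → [-306.1, 1639.1]
Outside: 1983 → excluded.
Retained (n=13): Σ = 7348, mean = 7348/13 = 565.231

565.2 ms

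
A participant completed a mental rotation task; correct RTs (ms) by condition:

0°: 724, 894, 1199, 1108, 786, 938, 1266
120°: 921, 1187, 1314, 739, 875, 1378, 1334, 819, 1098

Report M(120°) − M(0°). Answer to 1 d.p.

86.0 ms

M(0°) = 6915/7 = 987.857
M(120°) = 9665/9 = 1073.889
Difference = 1073.889 − 987.857 = 86.032 ms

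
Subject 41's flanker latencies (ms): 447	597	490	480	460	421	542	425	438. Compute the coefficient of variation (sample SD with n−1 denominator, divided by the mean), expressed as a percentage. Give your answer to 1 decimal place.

12.2%

n = 9, Σ = 4300, M = 477.7778
Σ(x−M)² = 27347.556; s = √(27347.556/8) = 58.4675
CV = 58.4675 / 477.7778 = 0.12237 = 12.237%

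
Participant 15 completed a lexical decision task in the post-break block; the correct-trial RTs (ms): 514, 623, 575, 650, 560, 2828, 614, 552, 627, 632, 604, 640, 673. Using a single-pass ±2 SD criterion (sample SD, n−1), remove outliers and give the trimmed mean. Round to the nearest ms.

n = 13, ΣRT = 10092, M = 776.308
Σ(x−M)² = 4583734.77; s = √(4583734.77/12) = 618.044
Cutoffs: 776.308 ± 2·618.044 → [-459.8, 2012.4]
Outside: 2828 → excluded.
Retained (n=12): Σ = 7264, mean = 7264/12 = 605.333

605 ms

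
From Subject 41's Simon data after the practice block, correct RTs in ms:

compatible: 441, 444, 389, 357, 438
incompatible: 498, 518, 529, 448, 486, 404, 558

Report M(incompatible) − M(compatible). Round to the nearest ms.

78 ms

M(compatible) = 2069/5 = 413.800
M(incompatible) = 3441/7 = 491.571
Difference = 491.571 − 413.800 = 77.771 ms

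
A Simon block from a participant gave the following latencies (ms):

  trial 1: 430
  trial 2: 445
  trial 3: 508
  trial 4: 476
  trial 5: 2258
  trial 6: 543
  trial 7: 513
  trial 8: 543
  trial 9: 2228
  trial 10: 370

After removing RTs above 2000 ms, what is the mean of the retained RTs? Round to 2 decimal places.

Excluded: 2228, 2258
Retained (n=8): Σ = 3828
Mean = 3828/8 = 478.5000

478.50 ms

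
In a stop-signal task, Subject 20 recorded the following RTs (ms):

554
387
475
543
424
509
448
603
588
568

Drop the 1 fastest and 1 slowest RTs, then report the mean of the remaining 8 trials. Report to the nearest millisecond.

Sorted: 387, 424, 448, 475, 509, 543, 554, 568, 588, 603
Drop lowest 1 (387) and highest 1 (603)
Remaining (n=8): Σ = 4109, mean = 4109/8 = 513.625

514 ms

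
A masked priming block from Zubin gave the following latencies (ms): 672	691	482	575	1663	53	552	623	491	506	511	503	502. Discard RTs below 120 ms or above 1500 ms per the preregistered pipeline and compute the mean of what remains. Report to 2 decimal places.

555.27 ms

Excluded: 53, 1663
Retained (n=11): Σ = 6108
Mean = 6108/11 = 555.2727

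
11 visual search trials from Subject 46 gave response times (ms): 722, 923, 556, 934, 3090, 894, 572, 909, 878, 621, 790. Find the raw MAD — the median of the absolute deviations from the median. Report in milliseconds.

88 ms

Sorted: 556, 572, 621, 722, 790, 878, 894, 909, 923, 934, 3090 → median = 878
|x − 878|: 156, 45, 322, 56, 2212, 16, 306, 31, 0, 257, 88
Sorted deviations: 0, 16, 31, 45, 56, 88, 156, 257, 306, 322, 2212 → MAD = 88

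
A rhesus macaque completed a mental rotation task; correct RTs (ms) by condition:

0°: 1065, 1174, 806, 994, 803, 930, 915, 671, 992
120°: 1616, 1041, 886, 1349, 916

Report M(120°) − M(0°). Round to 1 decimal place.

M(0°) = 8350/9 = 927.778
M(120°) = 5808/5 = 1161.600
Difference = 1161.600 − 927.778 = 233.822 ms

233.8 ms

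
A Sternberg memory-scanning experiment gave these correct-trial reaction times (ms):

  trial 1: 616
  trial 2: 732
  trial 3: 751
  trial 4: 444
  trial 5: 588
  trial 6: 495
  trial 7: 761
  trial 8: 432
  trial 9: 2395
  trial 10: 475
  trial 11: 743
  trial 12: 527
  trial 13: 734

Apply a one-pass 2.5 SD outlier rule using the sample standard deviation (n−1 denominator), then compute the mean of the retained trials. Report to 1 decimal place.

608.2 ms

n = 13, ΣRT = 9693, M = 745.615
Σ(x−M)² = 3135865.08; s = √(3135865.08/12) = 511.197
Cutoffs: 745.615 ± 2.5·511.197 → [-532.4, 2023.6]
Outside: 2395 → excluded.
Retained (n=12): Σ = 7298, mean = 7298/12 = 608.167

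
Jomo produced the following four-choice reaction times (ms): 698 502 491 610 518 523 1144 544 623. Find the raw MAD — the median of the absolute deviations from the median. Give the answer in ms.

Sorted: 491, 502, 518, 523, 544, 610, 623, 698, 1144 → median = 544
|x − 544|: 154, 42, 53, 66, 26, 21, 600, 0, 79
Sorted deviations: 0, 21, 26, 42, 53, 66, 79, 154, 600 → MAD = 53

53 ms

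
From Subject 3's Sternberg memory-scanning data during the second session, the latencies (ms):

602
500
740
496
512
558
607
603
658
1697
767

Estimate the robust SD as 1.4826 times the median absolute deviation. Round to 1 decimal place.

Sorted: 496, 500, 512, 558, 602, 603, 607, 658, 740, 767, 1697 → median = 603
|x − 603| sorted: 0, 1, 4, 45, 55, 91, 103, 107, 137, 164, 1094 → MAD = 91
Robust SD ≈ 1.4826 × 91 = 134.917

134.9 ms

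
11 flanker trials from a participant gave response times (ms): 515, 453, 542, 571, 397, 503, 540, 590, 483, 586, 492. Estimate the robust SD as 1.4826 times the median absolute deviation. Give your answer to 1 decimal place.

Sorted: 397, 453, 483, 492, 503, 515, 540, 542, 571, 586, 590 → median = 515
|x − 515| sorted: 0, 12, 23, 25, 27, 32, 56, 62, 71, 75, 118 → MAD = 32
Robust SD ≈ 1.4826 × 32 = 47.443

47.4 ms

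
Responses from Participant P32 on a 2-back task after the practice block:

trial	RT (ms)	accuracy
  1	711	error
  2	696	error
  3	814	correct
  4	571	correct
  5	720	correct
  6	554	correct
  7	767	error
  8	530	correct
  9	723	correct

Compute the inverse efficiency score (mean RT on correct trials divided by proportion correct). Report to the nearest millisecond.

Correct trials (n=6): 814, 571, 720, 554, 530, 723
Mean correct RT = 3912/6 = 652.0000 ms
Proportion correct = 6/9
IES = 652.0000 / (6/9) = 978.000 ms

978 ms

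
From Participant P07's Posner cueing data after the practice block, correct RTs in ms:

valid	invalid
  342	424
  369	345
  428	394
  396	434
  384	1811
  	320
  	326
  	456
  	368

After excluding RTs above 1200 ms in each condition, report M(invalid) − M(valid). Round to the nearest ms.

0 ms

invalid: exclude 1811
M(valid) = 1919/5 = 383.800
M(invalid) = 3067/8 = 383.375
Difference = 383.375 − 383.800 = -0.425 ms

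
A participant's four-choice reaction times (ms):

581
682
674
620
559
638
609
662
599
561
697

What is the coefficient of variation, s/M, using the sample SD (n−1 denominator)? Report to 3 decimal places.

n = 11, Σ = 6882, M = 625.6364
Σ(x−M)² = 23712.545; s = √(23712.545/10) = 48.6955
CV = 48.6955 / 625.6364 = 0.07783

0.078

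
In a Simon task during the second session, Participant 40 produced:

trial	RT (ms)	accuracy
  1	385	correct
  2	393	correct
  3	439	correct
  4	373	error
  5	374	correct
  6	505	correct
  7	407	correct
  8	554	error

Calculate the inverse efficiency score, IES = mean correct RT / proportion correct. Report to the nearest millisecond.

Correct trials (n=6): 385, 393, 439, 374, 505, 407
Mean correct RT = 2503/6 = 417.1667 ms
Proportion correct = 6/8
IES = 417.1667 / (6/8) = 556.222 ms

556 ms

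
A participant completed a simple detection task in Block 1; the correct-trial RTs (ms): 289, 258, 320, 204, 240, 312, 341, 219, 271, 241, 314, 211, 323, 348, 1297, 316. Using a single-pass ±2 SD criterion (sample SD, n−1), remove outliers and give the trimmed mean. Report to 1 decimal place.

280.5 ms

n = 16, ΣRT = 5504, M = 344.000
Σ(x−M)² = 1002048.00; s = √(1002048.00/15) = 258.463
Cutoffs: 344.000 ± 2·258.463 → [-172.9, 860.9]
Outside: 1297 → excluded.
Retained (n=15): Σ = 4207, mean = 4207/15 = 280.467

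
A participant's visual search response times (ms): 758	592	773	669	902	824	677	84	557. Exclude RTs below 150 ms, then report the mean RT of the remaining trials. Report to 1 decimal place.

719.0 ms

Excluded: 84
Retained (n=8): Σ = 5752
Mean = 5752/8 = 719.0000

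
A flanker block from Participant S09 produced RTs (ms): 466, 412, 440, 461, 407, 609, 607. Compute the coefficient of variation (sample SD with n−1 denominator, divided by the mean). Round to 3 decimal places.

n = 7, Σ = 3402, M = 486.0000
Σ(x−M)² = 44628.000; s = √(44628.000/6) = 86.2438
CV = 86.2438 / 486.0000 = 0.17746

0.177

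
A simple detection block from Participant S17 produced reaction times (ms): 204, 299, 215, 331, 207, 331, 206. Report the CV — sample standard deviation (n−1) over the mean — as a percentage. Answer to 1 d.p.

23.8%

n = 7, Σ = 1793, M = 256.1429
Σ(x−M)² = 22384.857; s = √(22384.857/6) = 61.0804
CV = 61.0804 / 256.1429 = 0.23846 = 23.846%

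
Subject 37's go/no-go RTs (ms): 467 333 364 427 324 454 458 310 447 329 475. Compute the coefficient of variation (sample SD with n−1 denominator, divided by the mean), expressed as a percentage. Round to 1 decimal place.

16.6%

n = 11, Σ = 4388, M = 398.9091
Σ(x−M)² = 44020.909; s = √(44020.909/10) = 66.3483
CV = 66.3483 / 398.9091 = 0.16632 = 16.632%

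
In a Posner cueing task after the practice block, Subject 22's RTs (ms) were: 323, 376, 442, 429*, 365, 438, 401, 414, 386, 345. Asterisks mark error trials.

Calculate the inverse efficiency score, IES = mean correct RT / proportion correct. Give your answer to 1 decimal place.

430.9 ms

Correct trials (n=9): 323, 376, 442, 365, 438, 401, 414, 386, 345
Mean correct RT = 3490/9 = 387.7778 ms
Proportion correct = 9/10
IES = 387.7778 / (9/10) = 430.864 ms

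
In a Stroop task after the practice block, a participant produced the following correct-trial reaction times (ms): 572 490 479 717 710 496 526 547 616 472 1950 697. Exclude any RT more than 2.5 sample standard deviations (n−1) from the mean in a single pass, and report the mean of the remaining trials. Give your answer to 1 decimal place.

n = 12, ΣRT = 8272, M = 689.333
Σ(x−M)² = 1825198.67; s = √(1825198.67/11) = 407.342
Cutoffs: 689.333 ± 2.5·407.342 → [-329.0, 1707.7]
Outside: 1950 → excluded.
Retained (n=11): Σ = 6322, mean = 6322/11 = 574.727

574.7 ms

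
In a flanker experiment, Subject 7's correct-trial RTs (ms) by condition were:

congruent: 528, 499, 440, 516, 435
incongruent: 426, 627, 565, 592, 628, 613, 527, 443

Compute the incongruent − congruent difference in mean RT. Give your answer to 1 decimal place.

M(congruent) = 2418/5 = 483.600
M(incongruent) = 4421/8 = 552.625
Difference = 552.625 − 483.600 = 69.025 ms

69.0 ms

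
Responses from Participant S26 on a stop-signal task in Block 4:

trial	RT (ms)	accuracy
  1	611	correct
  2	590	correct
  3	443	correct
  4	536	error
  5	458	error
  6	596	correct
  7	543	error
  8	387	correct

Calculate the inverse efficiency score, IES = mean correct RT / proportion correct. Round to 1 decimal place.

Correct trials (n=5): 611, 590, 443, 596, 387
Mean correct RT = 2627/5 = 525.4000 ms
Proportion correct = 5/8
IES = 525.4000 / (5/8) = 840.640 ms

840.6 ms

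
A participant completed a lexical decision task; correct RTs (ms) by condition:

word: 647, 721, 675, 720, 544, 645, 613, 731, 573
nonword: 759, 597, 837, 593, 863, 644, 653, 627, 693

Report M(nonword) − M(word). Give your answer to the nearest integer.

44 ms

M(word) = 5869/9 = 652.111
M(nonword) = 6266/9 = 696.222
Difference = 696.222 − 652.111 = 44.111 ms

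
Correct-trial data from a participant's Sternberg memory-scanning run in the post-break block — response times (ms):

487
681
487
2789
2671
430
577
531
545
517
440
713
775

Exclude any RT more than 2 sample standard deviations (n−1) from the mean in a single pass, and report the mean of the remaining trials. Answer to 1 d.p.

562.1 ms

n = 13, ΣRT = 11643, M = 895.615
Σ(x−M)² = 8089909.08; s = √(8089909.08/12) = 821.072
Cutoffs: 895.615 ± 2·821.072 → [-746.5, 2537.8]
Outside: 2671, 2789 → excluded.
Retained (n=11): Σ = 6183, mean = 6183/11 = 562.091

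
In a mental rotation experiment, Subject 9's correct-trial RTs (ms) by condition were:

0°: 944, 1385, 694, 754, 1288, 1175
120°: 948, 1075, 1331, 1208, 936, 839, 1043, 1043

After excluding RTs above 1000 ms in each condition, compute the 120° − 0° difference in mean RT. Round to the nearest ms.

110 ms

0°: exclude 1385, 1288, 1175
120°: exclude 1075, 1331, 1208, 1043, 1043
M(0°) = 2392/3 = 797.333
M(120°) = 2723/3 = 907.667
Difference = 907.667 − 797.333 = 110.333 ms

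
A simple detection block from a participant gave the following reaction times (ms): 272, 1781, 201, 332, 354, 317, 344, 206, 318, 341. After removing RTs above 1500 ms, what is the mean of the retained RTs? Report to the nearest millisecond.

Excluded: 1781
Retained (n=9): Σ = 2685
Mean = 2685/9 = 298.3333

298 ms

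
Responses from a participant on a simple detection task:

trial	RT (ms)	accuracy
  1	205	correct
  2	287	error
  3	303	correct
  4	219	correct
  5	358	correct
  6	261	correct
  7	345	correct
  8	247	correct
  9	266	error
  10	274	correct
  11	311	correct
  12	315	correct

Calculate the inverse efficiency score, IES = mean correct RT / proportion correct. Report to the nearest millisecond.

Correct trials (n=10): 205, 303, 219, 358, 261, 345, 247, 274, 311, 315
Mean correct RT = 2838/10 = 283.8000 ms
Proportion correct = 10/12
IES = 283.8000 / (10/12) = 340.560 ms

341 ms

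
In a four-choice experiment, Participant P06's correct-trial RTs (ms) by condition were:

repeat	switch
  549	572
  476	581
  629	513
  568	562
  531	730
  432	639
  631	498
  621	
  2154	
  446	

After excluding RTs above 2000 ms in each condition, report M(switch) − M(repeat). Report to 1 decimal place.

42.4 ms

repeat: exclude 2154
M(repeat) = 4883/9 = 542.556
M(switch) = 4095/7 = 585.000
Difference = 585.000 − 542.556 = 42.444 ms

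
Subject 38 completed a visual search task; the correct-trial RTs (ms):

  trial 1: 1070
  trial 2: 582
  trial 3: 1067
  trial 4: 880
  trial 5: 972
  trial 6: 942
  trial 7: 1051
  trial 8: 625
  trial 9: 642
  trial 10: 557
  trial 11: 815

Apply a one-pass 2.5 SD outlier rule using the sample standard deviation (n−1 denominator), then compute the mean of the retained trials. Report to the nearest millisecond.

n = 11, ΣRT = 9203, M = 836.636
Σ(x−M)² = 410960.55; s = √(410960.55/10) = 202.722
Cutoffs: 836.636 ± 2.5·202.722 → [329.8, 1343.4]
No RTs fall outside the cutoffs; all 11 retained. Mean = 9203/11 = 836.636

837 ms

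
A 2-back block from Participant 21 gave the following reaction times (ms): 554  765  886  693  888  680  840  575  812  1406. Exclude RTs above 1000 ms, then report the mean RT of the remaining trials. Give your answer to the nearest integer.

744 ms

Excluded: 1406
Retained (n=9): Σ = 6693
Mean = 6693/9 = 743.6667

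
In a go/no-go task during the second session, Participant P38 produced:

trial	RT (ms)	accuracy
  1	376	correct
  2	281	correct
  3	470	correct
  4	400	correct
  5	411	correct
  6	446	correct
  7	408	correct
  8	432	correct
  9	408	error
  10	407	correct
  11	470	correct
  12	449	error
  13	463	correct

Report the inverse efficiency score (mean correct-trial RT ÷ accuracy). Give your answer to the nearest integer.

490 ms

Correct trials (n=11): 376, 281, 470, 400, 411, 446, 408, 432, 407, 470, 463
Mean correct RT = 4564/11 = 414.9091 ms
Proportion correct = 11/13
IES = 414.9091 / (11/13) = 490.347 ms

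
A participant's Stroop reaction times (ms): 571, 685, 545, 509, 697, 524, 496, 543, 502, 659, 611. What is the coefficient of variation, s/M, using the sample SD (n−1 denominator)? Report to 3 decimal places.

n = 11, Σ = 6342, M = 576.5455
Σ(x−M)² = 55776.727; s = √(55776.727/10) = 74.6838
CV = 74.6838 / 576.5455 = 0.12954

0.130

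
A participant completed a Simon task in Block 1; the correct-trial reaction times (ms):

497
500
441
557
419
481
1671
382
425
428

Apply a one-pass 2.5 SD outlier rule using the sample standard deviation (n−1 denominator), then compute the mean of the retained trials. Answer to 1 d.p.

n = 10, ΣRT = 5801, M = 580.100
Σ(x−M)² = 1345474.90; s = √(1345474.90/9) = 386.649
Cutoffs: 580.100 ± 2.5·386.649 → [-386.5, 1546.7]
Outside: 1671 → excluded.
Retained (n=9): Σ = 4130, mean = 4130/9 = 458.889

458.9 ms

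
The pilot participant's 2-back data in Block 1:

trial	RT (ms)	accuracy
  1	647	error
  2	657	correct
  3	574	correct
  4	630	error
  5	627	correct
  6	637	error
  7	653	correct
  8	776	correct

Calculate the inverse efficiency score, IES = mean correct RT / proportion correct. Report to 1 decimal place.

Correct trials (n=5): 657, 574, 627, 653, 776
Mean correct RT = 3287/5 = 657.4000 ms
Proportion correct = 5/8
IES = 657.4000 / (5/8) = 1051.840 ms

1051.8 ms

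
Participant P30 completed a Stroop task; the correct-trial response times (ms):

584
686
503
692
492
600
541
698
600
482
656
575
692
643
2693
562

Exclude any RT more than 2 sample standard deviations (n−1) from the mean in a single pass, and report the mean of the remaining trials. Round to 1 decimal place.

600.4 ms

n = 16, ΣRT = 11699, M = 731.188
Σ(x−M)² = 4185002.44; s = √(4185002.44/15) = 528.205
Cutoffs: 731.188 ± 2·528.205 → [-325.2, 1787.6]
Outside: 2693 → excluded.
Retained (n=15): Σ = 9006, mean = 9006/15 = 600.400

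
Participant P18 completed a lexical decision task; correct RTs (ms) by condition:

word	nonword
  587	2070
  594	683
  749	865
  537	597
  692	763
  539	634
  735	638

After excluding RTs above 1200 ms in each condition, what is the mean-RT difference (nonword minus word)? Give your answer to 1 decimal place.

63.4 ms

nonword: exclude 2070
M(word) = 4433/7 = 633.286
M(nonword) = 4180/6 = 696.667
Difference = 696.667 − 633.286 = 63.381 ms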